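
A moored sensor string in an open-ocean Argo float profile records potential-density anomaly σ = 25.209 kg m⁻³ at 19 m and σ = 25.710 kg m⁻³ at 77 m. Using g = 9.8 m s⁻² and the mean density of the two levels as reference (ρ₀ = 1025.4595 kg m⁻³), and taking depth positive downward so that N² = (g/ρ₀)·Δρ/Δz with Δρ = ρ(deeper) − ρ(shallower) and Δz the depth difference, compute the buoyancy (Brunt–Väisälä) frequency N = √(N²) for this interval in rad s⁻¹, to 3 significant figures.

9.09 × 10⁻³ rad s⁻¹

Δρ = 1025.710 − 1025.209 = 0.501 kg m⁻³ over Δz = 77 − 19 = 58 m.
N² = (9.8/1025.4595) × (0.501/58) = 8.2550 × 10⁻⁵ s⁻².
N = √(8.2550 × 10⁻⁵) = 9.0857 × 10⁻³ rad s⁻¹ ≈ 9.09 × 10⁻³ rad s⁻¹.
A positive N² confirms static stability across the interval.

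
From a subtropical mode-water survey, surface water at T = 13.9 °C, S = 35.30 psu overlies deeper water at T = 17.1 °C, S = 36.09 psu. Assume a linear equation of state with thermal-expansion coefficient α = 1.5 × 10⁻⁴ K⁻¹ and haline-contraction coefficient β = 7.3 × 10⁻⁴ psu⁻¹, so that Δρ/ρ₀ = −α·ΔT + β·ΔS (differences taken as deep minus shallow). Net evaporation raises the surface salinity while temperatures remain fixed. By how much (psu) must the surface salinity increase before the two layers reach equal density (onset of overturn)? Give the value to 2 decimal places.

Neutral buoyancy requires −α(T_deep − T_surf) + β(S_deep − S_surf′) = 0.
S_surf′ = S_deep − (α/β)·ΔT = 36.09 − (1.5 × 10⁻⁴/7.3 × 10⁻⁴)·(+3.2) = 35.4325 psu.
Increase required: 35.4325 − 35.30 = 0.1325 psu.

0.13 psu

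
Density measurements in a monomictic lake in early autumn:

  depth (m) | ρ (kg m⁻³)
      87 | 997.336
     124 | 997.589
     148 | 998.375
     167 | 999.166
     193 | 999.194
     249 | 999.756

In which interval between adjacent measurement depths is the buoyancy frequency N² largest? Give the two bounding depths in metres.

148–167 m

Compute the density gradient over each adjacent pair:
  87–124 m: Δρ/Δz = 0.253/37 = 6.8 × 10⁻³ kg m⁻⁴
  124–148 m: Δρ/Δz = 0.786/24 = 0.033 kg m⁻⁴
  148–167 m: Δρ/Δz = 0.791/19 = 0.042 kg m⁻⁴
  167–193 m: Δρ/Δz = 0.028/26 = 1.1 × 10⁻³ kg m⁻⁴
  193–249 m: Δρ/Δz = 0.562/56 = 0.010 kg m⁻⁴
The largest gradient is in the 148–167 m interval — the pycnocline.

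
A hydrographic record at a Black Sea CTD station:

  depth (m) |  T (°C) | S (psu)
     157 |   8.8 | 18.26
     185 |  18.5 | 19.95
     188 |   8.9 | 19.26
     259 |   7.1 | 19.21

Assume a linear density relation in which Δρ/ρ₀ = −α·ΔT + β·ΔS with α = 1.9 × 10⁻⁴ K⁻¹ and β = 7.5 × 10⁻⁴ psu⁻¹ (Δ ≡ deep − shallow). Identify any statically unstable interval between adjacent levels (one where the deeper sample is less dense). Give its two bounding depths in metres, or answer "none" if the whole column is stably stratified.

Evaluate Δρ/ρ₀ = −αΔT + βΔS across each adjacent pair:
  157–185 m: −αΔT+βΔS = −(1.9 × 10⁻⁴)(+9.7)+(7.5 × 10⁻⁴)(+1.69) = -5.8 × 10⁻⁴ → UNSTABLE
  185–188 m: −αΔT+βΔS = −(1.9 × 10⁻⁴)(-9.6)+(7.5 × 10⁻⁴)(-0.69) = 1.3 × 10⁻³ → stable
  188–259 m: −αΔT+βΔS = −(1.9 × 10⁻⁴)(-1.8)+(7.5 × 10⁻⁴)(-0.05) = 3.0 × 10⁻⁴ → stable
The 157–185 m interval has Δρ < 0: lighter water underlies denser water.

157–185 m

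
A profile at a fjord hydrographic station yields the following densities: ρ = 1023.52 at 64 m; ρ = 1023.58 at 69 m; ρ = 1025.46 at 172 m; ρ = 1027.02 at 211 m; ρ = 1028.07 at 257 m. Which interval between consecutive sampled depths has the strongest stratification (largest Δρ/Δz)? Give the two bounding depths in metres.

172–211 m

Compute the density gradient over each adjacent pair:
  64–69 m: Δρ/Δz = 0.06/5 = 0.012 kg m⁻⁴
  69–172 m: Δρ/Δz = 1.88/103 = 0.018 kg m⁻⁴
  172–211 m: Δρ/Δz = 1.56/39 = 0.040 kg m⁻⁴
  211–257 m: Δρ/Δz = 1.05/46 = 0.023 kg m⁻⁴
The largest gradient is in the 172–211 m interval — the pycnocline.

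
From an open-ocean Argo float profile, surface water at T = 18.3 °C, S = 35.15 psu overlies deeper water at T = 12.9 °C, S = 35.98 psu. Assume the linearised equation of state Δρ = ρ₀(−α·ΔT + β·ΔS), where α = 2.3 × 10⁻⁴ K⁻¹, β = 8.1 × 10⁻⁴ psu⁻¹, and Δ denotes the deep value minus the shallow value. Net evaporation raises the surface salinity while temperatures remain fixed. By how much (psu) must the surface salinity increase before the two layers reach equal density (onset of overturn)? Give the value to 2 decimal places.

Neutral buoyancy requires −α(T_deep − T_surf) + β(S_deep − S_surf′) = 0.
S_surf′ = S_deep − (α/β)·ΔT = 35.98 − (2.3 × 10⁻⁴/8.1 × 10⁻⁴)·(-5.4) = 37.5133 psu.
Increase required: 37.5133 − 35.15 = 2.3633 psu.

2.36 psu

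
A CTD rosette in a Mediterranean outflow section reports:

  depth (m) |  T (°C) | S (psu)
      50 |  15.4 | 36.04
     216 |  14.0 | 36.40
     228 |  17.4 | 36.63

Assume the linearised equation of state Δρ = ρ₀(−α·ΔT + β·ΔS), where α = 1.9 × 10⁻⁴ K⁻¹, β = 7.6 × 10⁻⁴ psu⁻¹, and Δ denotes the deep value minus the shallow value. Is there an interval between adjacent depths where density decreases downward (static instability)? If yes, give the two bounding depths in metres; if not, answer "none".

216–228 m

Evaluate Δρ/ρ₀ = −αΔT + βΔS across each adjacent pair:
  50–216 m: −αΔT+βΔS = −(1.9 × 10⁻⁴)(-1.4)+(7.6 × 10⁻⁴)(+0.36) = 5.4 × 10⁻⁴ → stable
  216–228 m: −αΔT+βΔS = −(1.9 × 10⁻⁴)(+3.4)+(7.6 × 10⁻⁴)(+0.23) = -4.7 × 10⁻⁴ → UNSTABLE
The 216–228 m interval has Δρ < 0: lighter water underlies denser water.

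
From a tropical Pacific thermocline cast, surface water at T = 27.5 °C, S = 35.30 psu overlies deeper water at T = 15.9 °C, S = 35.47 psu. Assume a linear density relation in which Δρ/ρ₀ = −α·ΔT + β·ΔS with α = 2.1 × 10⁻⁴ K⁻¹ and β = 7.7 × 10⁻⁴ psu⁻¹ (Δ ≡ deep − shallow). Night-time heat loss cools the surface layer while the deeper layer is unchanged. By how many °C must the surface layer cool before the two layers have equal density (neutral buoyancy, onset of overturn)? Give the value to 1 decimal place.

Neutral buoyancy requires Δρ = 0, i.e. −α(T_deep − T_surf′) + β(S_deep − S_surf) = 0.
T_surf′ = T_deep − (β/α)·ΔS = 15.9 − (7.7 × 10⁻⁴/2.1 × 10⁻⁴)·(+0.17) = 15.277 °C.
Cooling required: 27.5 − (15.277) = 12.223 °C.

12.2 °C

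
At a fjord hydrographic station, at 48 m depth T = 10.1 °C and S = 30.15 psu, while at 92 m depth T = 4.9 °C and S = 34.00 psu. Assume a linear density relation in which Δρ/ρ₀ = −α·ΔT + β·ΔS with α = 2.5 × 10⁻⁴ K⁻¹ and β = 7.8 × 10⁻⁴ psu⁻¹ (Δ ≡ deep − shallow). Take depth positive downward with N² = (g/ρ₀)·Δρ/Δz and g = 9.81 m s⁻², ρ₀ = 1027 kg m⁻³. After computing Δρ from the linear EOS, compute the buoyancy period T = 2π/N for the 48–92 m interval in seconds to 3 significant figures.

203 s

ΔT = -5.2 K, ΔS = +3.85 psu (deep − shallow).
Δρ/ρ₀ = −αΔT + βΔS = 1.30 × 10⁻³ + 3.003 × 10⁻³ = 4.303 × 10⁻³, so Δρ ≈ 4.419 kg m⁻³.
N² = (g/ρ₀)·Δρ/Δz = g·(Δρ/ρ₀)/Δz = 9.81 × 4.303 × 10⁻³ / 44 = 9.5937 × 10⁻⁴ s⁻².
N = √(9.5937 × 10⁻⁴) = 0.030974 rad s⁻¹ → T = 2π/N = 202.85 s ≈ 203 s.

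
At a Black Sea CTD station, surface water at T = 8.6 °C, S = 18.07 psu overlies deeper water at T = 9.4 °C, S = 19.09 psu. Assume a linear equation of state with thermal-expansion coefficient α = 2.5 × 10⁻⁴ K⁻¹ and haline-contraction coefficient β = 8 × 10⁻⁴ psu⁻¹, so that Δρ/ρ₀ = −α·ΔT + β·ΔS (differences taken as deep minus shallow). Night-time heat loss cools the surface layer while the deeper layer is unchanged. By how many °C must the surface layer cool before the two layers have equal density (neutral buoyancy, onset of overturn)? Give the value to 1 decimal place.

Neutral buoyancy requires Δρ = 0, i.e. −α(T_deep − T_surf′) + β(S_deep − S_surf) = 0.
T_surf′ = T_deep − (β/α)·ΔS = 9.4 − (8 × 10⁻⁴/2.5 × 10⁻⁴)·(+1.02) = 6.136 °C.
Cooling required: 8.6 − (6.136) = 2.464 °C.

2.5 °C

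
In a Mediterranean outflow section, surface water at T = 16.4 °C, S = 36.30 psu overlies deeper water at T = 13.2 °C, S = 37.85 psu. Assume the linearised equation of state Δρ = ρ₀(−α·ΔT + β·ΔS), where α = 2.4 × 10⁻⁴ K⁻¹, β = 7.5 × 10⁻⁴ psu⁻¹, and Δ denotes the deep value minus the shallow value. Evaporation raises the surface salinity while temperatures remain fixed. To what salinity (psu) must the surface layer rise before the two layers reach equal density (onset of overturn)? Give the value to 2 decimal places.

38.87 psu

Neutral buoyancy requires −α(T_deep − T_surf) + β(S_deep − S_surf′) = 0.
S_surf′ = S_deep − (α/β)·ΔT = 37.85 − (2.4 × 10⁻⁴/7.5 × 10⁻⁴)·(-3.2) = 38.8740 psu.
Increase required: 38.8740 − 36.30 = 2.5740 psu.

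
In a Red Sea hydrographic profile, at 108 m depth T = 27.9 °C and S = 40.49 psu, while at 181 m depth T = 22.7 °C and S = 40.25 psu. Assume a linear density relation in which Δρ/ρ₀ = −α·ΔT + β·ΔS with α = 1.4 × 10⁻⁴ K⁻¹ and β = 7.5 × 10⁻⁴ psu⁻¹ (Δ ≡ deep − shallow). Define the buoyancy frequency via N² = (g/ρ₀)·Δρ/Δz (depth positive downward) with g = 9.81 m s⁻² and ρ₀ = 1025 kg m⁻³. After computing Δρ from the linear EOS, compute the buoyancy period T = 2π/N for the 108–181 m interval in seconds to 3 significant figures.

732 s

ΔT = -5.2 K, ΔS = -0.24 psu (deep − shallow).
Δρ/ρ₀ = −αΔT + βΔS = 7.28 × 10⁻⁴ − 1.80 × 10⁻⁴ = 5.48 × 10⁻⁴, so Δρ ≈ 0.5617 kg m⁻³.
N² = (g/ρ₀)·Δρ/Δz = g·(Δρ/ρ₀)/Δz = 9.81 × 5.48 × 10⁻⁴ / 73 = 7.3642 × 10⁻⁵ s⁻².
N = √(7.3642 × 10⁻⁵) = 8.5815 × 10⁻³ rad s⁻¹ → T = 2π/N = 732.18 s ≈ 732 s.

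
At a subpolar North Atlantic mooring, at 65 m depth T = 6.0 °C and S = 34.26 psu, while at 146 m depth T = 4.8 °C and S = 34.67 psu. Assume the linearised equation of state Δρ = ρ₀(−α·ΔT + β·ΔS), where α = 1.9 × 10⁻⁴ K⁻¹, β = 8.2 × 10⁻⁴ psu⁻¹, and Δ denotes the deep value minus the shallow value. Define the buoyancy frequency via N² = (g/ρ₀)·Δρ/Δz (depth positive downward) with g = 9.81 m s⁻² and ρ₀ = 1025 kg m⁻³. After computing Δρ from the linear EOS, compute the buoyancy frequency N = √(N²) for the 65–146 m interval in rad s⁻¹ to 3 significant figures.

ΔT = -1.2 K, ΔS = +0.41 psu (deep − shallow).
Δρ/ρ₀ = −αΔT + βΔS = 2.28 × 10⁻⁴ + 3.362 × 10⁻⁴ = 5.642 × 10⁻⁴, so Δρ ≈ 0.5783 kg m⁻³.
N² = (g/ρ₀)·Δρ/Δz = g·(Δρ/ρ₀)/Δz = 9.81 × 5.642 × 10⁻⁴ / 81 = 6.8331 × 10⁻⁵ s⁻².
N = √(6.8331 × 10⁻⁵) = 8.2663 × 10⁻³ rad s⁻¹ ≈ 8.27 × 10⁻³ rad s⁻¹.

8.27 × 10⁻³ rad s⁻¹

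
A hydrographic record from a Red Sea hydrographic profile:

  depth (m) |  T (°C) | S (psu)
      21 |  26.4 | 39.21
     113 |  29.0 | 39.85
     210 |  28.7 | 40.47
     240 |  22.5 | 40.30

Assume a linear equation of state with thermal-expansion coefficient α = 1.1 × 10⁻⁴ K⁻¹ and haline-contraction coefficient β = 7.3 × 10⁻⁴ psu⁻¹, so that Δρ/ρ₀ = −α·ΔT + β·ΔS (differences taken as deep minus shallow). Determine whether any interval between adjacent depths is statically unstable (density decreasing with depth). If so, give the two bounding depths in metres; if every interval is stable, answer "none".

Evaluate Δρ/ρ₀ = −αΔT + βΔS across each adjacent pair:
  21–113 m: −αΔT+βΔS = −(1.1 × 10⁻⁴)(+2.6)+(7.3 × 10⁻⁴)(+0.64) = 1.8 × 10⁻⁴ → stable
  113–210 m: −αΔT+βΔS = −(1.1 × 10⁻⁴)(-0.3)+(7.3 × 10⁻⁴)(+0.62) = 4.9 × 10⁻⁴ → stable
  210–240 m: −αΔT+βΔS = −(1.1 × 10⁻⁴)(-6.2)+(7.3 × 10⁻⁴)(-0.17) = 5.6 × 10⁻⁴ → stable
Every interval has Δρ > 0: the column is stably stratified throughout.

none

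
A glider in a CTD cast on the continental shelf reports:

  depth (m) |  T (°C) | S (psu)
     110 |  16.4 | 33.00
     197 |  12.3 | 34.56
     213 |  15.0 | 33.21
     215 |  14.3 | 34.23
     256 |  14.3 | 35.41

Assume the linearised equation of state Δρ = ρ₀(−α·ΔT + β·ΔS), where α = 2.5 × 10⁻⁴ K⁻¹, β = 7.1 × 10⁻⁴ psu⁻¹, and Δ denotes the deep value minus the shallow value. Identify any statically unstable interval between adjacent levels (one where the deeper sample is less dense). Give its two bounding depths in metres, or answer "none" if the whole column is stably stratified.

197–213 m

Evaluate Δρ/ρ₀ = −αΔT + βΔS across each adjacent pair:
  110–197 m: −αΔT+βΔS = −(2.5 × 10⁻⁴)(-4.1)+(7.1 × 10⁻⁴)(+1.56) = 2.1 × 10⁻³ → stable
  197–213 m: −αΔT+βΔS = −(2.5 × 10⁻⁴)(+2.7)+(7.1 × 10⁻⁴)(-1.35) = -1.6 × 10⁻³ → UNSTABLE
  213–215 m: −αΔT+βΔS = −(2.5 × 10⁻⁴)(-0.7)+(7.1 × 10⁻⁴)(+1.02) = 9.0 × 10⁻⁴ → stable
  215–256 m: −αΔT+βΔS = −(2.5 × 10⁻⁴)(+0.0)+(7.1 × 10⁻⁴)(+1.18) = 8.4 × 10⁻⁴ → stable
The 197–213 m interval has Δρ < 0: lighter water underlies denser water.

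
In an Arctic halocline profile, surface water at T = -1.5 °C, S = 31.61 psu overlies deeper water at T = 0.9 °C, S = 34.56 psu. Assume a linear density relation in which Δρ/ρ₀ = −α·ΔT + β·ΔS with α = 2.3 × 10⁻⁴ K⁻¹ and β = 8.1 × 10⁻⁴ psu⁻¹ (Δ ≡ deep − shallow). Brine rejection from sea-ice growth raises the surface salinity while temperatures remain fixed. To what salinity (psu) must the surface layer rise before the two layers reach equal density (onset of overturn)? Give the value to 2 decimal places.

33.88 psu

Neutral buoyancy requires −α(T_deep − T_surf) + β(S_deep − S_surf′) = 0.
S_surf′ = S_deep − (α/β)·ΔT = 34.56 − (2.3 × 10⁻⁴/8.1 × 10⁻⁴)·(+2.4) = 33.8785 psu.
Increase required: 33.8785 − 31.61 = 2.2685 psu.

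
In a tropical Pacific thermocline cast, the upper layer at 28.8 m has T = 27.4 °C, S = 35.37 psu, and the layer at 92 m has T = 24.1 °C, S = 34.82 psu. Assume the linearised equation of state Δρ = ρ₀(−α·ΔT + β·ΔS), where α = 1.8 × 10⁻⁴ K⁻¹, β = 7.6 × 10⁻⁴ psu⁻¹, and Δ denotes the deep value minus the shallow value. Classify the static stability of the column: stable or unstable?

stable

ΔT = 24.1 − 27.4 = -3.3 K and ΔS = 34.82 − 35.37 = -0.55 psu (deep − shallow).
−αΔT = 5.94 × 10⁻⁴; βΔS = -4.18 × 10⁻⁴; sum Δρ/ρ₀ = 1.76 × 10⁻⁴.
Δρ/ρ₀ > 0, so Δρ > 0: deeper water is denser → statically stable.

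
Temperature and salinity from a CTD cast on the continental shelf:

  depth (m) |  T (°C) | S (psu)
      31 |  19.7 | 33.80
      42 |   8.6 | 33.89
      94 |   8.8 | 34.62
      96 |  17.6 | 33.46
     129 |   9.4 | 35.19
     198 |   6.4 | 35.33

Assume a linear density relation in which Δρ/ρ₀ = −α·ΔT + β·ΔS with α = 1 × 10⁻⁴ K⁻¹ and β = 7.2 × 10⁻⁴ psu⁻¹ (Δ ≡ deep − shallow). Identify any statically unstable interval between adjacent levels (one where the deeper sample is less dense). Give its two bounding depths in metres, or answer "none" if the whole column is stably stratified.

Evaluate Δρ/ρ₀ = −αΔT + βΔS across each adjacent pair:
  31–42 m: −αΔT+βΔS = −(1 × 10⁻⁴)(-11.1)+(7.2 × 10⁻⁴)(+0.09) = 1.2 × 10⁻³ → stable
  42–94 m: −αΔT+βΔS = −(1 × 10⁻⁴)(+0.2)+(7.2 × 10⁻⁴)(+0.73) = 5.1 × 10⁻⁴ → stable
  94–96 m: −αΔT+βΔS = −(1 × 10⁻⁴)(+8.8)+(7.2 × 10⁻⁴)(-1.16) = -1.7 × 10⁻³ → UNSTABLE
  96–129 m: −αΔT+βΔS = −(1 × 10⁻⁴)(-8.2)+(7.2 × 10⁻⁴)(+1.73) = 2.1 × 10⁻³ → stable
  129–198 m: −αΔT+βΔS = −(1 × 10⁻⁴)(-3.0)+(7.2 × 10⁻⁴)(+0.14) = 4.0 × 10⁻⁴ → stable
The 94–96 m interval has Δρ < 0: lighter water underlies denser water.

94–96 m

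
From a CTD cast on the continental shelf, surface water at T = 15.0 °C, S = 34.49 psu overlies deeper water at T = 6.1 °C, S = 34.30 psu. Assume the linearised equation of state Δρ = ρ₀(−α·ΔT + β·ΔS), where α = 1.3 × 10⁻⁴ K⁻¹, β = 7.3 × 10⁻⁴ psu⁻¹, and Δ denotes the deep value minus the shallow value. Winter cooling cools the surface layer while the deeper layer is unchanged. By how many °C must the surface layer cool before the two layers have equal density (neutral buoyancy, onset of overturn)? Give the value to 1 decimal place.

Neutral buoyancy requires Δρ = 0, i.e. −α(T_deep − T_surf′) + β(S_deep − S_surf) = 0.
T_surf′ = T_deep − (β/α)·ΔS = 6.1 − (7.3 × 10⁻⁴/1.3 × 10⁻⁴)·(-0.19) = 7.167 °C.
Cooling required: 15.0 − (7.167) = 7.833 °C.

7.8 °C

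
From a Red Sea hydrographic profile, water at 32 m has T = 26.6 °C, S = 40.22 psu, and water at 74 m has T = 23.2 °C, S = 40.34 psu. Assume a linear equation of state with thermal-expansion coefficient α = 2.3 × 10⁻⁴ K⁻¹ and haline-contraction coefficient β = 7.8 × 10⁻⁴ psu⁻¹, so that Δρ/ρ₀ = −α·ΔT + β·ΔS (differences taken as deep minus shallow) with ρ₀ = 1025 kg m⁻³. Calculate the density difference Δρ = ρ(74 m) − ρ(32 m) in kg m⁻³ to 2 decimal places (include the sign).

+0.90 kg m⁻³

ΔT = -3.4 K, ΔS = +0.12 psu (deep − shallow).
Δρ/ρ₀ = −(2.3 × 10⁻⁴)(-3.4) + (7.8 × 10⁻⁴)(+0.12) = 8.756 × 10⁻⁴.
Δρ = 1025 × (8.756 × 10⁻⁴) = +0.90 kg m⁻³.
Positive Δρ: denser below, stable.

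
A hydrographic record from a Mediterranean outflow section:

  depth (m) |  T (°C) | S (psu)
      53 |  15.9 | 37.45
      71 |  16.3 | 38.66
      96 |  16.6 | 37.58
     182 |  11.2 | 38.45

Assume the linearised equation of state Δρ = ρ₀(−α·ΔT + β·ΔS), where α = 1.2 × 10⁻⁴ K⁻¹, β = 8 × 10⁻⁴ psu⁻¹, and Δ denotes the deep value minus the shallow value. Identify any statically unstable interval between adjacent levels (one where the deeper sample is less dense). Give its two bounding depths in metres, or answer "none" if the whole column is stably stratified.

71–96 m

Evaluate Δρ/ρ₀ = −αΔT + βΔS across each adjacent pair:
  53–71 m: −αΔT+βΔS = −(1.2 × 10⁻⁴)(+0.4)+(8 × 10⁻⁴)(+1.21) = 9.2 × 10⁻⁴ → stable
  71–96 m: −αΔT+βΔS = −(1.2 × 10⁻⁴)(+0.3)+(8 × 10⁻⁴)(-1.08) = -9.0 × 10⁻⁴ → UNSTABLE
  96–182 m: −αΔT+βΔS = −(1.2 × 10⁻⁴)(-5.4)+(8 × 10⁻⁴)(+0.87) = 1.3 × 10⁻³ → stable
The 71–96 m interval has Δρ < 0: lighter water underlies denser water.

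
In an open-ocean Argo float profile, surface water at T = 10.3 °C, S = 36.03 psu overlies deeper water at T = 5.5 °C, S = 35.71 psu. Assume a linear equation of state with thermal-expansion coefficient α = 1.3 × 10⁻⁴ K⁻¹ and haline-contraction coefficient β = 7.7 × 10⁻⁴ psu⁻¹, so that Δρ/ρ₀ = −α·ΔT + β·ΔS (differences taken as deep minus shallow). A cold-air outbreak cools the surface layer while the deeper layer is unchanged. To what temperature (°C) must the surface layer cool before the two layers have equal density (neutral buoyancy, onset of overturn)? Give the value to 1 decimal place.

7.4 °C

Neutral buoyancy requires Δρ = 0, i.e. −α(T_deep − T_surf′) + β(S_deep − S_surf) = 0.
T_surf′ = T_deep − (β/α)·ΔS = 5.5 − (7.7 × 10⁻⁴/1.3 × 10⁻⁴)·(-0.32) = 7.395 °C.
Cooling required: 10.3 − (7.395) = 2.905 °C.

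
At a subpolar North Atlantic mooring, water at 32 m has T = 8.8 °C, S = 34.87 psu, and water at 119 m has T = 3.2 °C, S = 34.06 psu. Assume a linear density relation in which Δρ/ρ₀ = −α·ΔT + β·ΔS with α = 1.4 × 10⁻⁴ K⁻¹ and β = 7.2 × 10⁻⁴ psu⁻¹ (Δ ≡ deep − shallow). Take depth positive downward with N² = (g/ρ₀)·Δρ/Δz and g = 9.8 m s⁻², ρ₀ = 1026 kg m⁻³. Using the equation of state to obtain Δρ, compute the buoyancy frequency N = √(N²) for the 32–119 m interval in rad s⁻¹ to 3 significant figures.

4.76 × 10⁻³ rad s⁻¹

ΔT = -5.6 K, ΔS = -0.81 psu (deep − shallow).
Δρ/ρ₀ = −αΔT + βΔS = 7.84 × 10⁻⁴ − 5.832 × 10⁻⁴ = 2.008 × 10⁻⁴, so Δρ ≈ 0.2060 kg m⁻³.
N² = (g/ρ₀)·Δρ/Δz = g·(Δρ/ρ₀)/Δz = 9.8 × 2.008 × 10⁻⁴ / 87 = 2.2619 × 10⁻⁵ s⁻².
N = √(2.2619 × 10⁻⁵) = 4.7559 × 10⁻³ rad s⁻¹ ≈ 4.76 × 10⁻³ rad s⁻¹.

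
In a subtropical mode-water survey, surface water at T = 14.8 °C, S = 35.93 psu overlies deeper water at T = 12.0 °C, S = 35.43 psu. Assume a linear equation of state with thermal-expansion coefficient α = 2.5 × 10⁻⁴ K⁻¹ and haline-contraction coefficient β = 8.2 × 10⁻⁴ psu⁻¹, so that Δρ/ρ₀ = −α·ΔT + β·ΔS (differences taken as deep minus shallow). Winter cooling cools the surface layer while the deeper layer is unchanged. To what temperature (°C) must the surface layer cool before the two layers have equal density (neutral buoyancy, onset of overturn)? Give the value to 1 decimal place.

13.6 °C

Neutral buoyancy requires Δρ = 0, i.e. −α(T_deep − T_surf′) + β(S_deep − S_surf) = 0.
T_surf′ = T_deep − (β/α)·ΔS = 12.0 − (8.2 × 10⁻⁴/2.5 × 10⁻⁴)·(-0.50) = 13.640 °C.
Cooling required: 14.8 − (13.640) = 1.160 °C.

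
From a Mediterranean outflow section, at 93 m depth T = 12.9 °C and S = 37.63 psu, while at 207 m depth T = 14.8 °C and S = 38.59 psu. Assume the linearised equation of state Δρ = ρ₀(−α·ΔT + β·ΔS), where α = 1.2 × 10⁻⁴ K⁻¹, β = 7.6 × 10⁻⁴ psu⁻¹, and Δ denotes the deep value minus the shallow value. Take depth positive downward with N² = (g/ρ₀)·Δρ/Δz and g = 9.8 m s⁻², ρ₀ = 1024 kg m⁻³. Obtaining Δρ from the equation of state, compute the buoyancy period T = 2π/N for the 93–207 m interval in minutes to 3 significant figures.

ΔT = +1.9 K, ΔS = +0.96 psu (deep − shallow).
Δρ/ρ₀ = −αΔT + βΔS = -2.28 × 10⁻⁴ + 7.296 × 10⁻⁴ = 5.016 × 10⁻⁴, so Δρ ≈ 0.5136 kg m⁻³.
N² = (g/ρ₀)·Δρ/Δz = g·(Δρ/ρ₀)/Δz = 9.8 × 5.016 × 10⁻⁴ / 114 = 4.3120 × 10⁻⁵ s⁻².
N = √(4.3120 × 10⁻⁵) = 6.5666 × 10⁻³ rad s⁻¹ → T = 2π/N = 956.84 s = 15.947 min ≈ 15.9 min.

15.9 min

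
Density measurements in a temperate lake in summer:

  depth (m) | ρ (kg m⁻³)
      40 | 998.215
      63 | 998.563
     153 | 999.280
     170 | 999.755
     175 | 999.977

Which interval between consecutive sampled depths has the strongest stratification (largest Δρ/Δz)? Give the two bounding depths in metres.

170–175 m

Compute the density gradient over each adjacent pair:
  40–63 m: Δρ/Δz = 0.348/23 = 0.015 kg m⁻⁴
  63–153 m: Δρ/Δz = 0.717/90 = 8.0 × 10⁻³ kg m⁻⁴
  153–170 m: Δρ/Δz = 0.475/17 = 0.028 kg m⁻⁴
  170–175 m: Δρ/Δz = 0.222/5 = 0.044 kg m⁻⁴
The largest gradient is in the 170–175 m interval — the pycnocline.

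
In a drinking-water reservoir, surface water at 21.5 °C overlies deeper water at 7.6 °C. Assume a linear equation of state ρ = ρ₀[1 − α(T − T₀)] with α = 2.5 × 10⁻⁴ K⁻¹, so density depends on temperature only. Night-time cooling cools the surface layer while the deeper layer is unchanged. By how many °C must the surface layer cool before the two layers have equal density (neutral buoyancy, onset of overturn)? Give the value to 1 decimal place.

With temperature the only control, equal density requires T_surf′ = T_deep.
T_surf′ = 7.6 °C.
Cooling required: 21.5 − 7.6 = 13.9 °C.

13.9 °C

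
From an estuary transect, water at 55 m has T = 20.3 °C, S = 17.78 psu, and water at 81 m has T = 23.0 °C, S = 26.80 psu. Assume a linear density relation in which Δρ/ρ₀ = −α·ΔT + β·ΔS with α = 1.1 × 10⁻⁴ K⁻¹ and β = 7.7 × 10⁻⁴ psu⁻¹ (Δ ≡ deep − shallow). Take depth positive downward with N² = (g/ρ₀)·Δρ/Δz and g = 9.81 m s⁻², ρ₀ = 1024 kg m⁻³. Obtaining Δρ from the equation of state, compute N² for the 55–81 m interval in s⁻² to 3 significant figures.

2.51 × 10⁻³ s⁻²

ΔT = +2.7 K, ΔS = +9.02 psu (deep − shallow).
Δρ/ρ₀ = −αΔT + βΔS = -2.97 × 10⁻⁴ + 6.9454 × 10⁻³ = 6.6484 × 10⁻³, so Δρ ≈ 6.808 kg m⁻³.
N² = (g/ρ₀)·Δρ/Δz = g·(Δρ/ρ₀)/Δz = 9.81 × 6.6484 × 10⁻³ / 26 = 2.5085 × 10⁻³ s⁻² ≈ 2.51 × 10⁻³ s⁻².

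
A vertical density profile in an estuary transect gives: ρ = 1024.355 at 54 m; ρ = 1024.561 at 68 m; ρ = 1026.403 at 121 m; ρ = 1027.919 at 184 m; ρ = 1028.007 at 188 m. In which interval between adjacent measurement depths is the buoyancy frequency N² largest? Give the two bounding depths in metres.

68–121 m

Compute the density gradient over each adjacent pair:
  54–68 m: Δρ/Δz = 0.206/14 = 0.015 kg m⁻⁴
  68–121 m: Δρ/Δz = 1.842/53 = 0.035 kg m⁻⁴
  121–184 m: Δρ/Δz = 1.516/63 = 0.024 kg m⁻⁴
  184–188 m: Δρ/Δz = 0.088/4 = 0.022 kg m⁻⁴
The largest gradient is in the 68–121 m interval — the pycnocline.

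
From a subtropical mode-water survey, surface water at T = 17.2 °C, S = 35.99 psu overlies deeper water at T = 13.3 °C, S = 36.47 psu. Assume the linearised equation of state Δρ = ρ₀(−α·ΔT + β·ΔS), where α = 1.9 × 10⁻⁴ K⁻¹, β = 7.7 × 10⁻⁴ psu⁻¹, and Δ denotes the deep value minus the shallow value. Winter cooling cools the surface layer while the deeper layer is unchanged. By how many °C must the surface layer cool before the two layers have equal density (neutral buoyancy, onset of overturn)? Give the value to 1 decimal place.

5.8 °C

Neutral buoyancy requires Δρ = 0, i.e. −α(T_deep − T_surf′) + β(S_deep − S_surf) = 0.
T_surf′ = T_deep − (β/α)·ΔS = 13.3 − (7.7 × 10⁻⁴/1.9 × 10⁻⁴)·(+0.48) = 11.355 °C.
Cooling required: 17.2 − (11.355) = 5.845 °C.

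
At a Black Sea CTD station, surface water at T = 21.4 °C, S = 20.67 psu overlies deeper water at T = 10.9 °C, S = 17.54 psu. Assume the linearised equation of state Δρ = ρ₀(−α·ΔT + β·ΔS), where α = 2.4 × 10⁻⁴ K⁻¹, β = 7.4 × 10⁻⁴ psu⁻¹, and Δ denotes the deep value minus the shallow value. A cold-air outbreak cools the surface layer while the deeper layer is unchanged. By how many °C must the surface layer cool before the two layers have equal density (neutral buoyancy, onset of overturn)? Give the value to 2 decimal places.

Neutral buoyancy requires Δρ = 0, i.e. −α(T_deep − T_surf′) + β(S_deep − S_surf) = 0.
T_surf′ = T_deep − (β/α)·ΔS = 10.9 − (7.4 × 10⁻⁴/2.4 × 10⁻⁴)·(-3.13) = 20.5508 °C.
Cooling required: 21.4 − (20.5508) = 0.8492 °C.

0.85 °C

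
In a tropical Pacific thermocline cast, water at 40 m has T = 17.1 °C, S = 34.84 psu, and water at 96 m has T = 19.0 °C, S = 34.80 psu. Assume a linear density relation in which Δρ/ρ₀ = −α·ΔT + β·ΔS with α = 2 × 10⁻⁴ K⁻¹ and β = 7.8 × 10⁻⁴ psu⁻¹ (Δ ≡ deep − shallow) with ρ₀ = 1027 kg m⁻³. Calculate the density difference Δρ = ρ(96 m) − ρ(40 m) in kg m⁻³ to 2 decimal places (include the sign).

ΔT = +1.9 K, ΔS = -0.04 psu (deep − shallow).
Δρ/ρ₀ = −(2 × 10⁻⁴)(+1.9) + (7.8 × 10⁻⁴)(-0.04) = -4.112 × 10⁻⁴.
Δρ = 1027 × (-4.112 × 10⁻⁴) = -0.42 kg m⁻³.
Negative Δρ: lighter below, statically unstable.

-0.42 kg m⁻³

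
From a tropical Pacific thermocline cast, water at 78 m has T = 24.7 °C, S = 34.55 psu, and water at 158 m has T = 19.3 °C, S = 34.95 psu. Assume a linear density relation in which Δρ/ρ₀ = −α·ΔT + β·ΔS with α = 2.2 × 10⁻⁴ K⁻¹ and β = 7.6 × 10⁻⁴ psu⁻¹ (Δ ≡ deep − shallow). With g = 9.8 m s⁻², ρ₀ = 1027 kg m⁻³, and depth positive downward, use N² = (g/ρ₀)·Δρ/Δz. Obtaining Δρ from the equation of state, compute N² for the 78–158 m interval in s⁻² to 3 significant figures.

ΔT = -5.4 K, ΔS = +0.40 psu (deep − shallow).
Δρ/ρ₀ = −αΔT + βΔS = 1.188 × 10⁻³ + 3.04 × 10⁻⁴ = 1.492 × 10⁻³, so Δρ ≈ 1.532 kg m⁻³.
N² = (g/ρ₀)·Δρ/Δz = g·(Δρ/ρ₀)/Δz = 9.8 × 1.492 × 10⁻³ / 80 = 1.8277 × 10⁻⁴ s⁻² ≈ 1.83 × 10⁻⁴ s⁻².

1.83 × 10⁻⁴ s⁻²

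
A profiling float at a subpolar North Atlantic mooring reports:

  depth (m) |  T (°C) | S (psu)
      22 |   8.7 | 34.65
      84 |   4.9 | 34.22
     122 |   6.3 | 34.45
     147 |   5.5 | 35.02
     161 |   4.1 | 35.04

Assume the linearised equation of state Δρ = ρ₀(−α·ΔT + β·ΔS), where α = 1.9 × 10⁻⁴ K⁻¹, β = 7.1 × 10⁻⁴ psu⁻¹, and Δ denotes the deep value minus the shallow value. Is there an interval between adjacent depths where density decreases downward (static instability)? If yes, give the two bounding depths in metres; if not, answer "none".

84–122 m

Evaluate Δρ/ρ₀ = −αΔT + βΔS across each adjacent pair:
  22–84 m: −αΔT+βΔS = −(1.9 × 10⁻⁴)(-3.8)+(7.1 × 10⁻⁴)(-0.43) = 4.2 × 10⁻⁴ → stable
  84–122 m: −αΔT+βΔS = −(1.9 × 10⁻⁴)(+1.4)+(7.1 × 10⁻⁴)(+0.23) = -1.0 × 10⁻⁴ → UNSTABLE
  122–147 m: −αΔT+βΔS = −(1.9 × 10⁻⁴)(-0.8)+(7.1 × 10⁻⁴)(+0.57) = 5.6 × 10⁻⁴ → stable
  147–161 m: −αΔT+βΔS = −(1.9 × 10⁻⁴)(-1.4)+(7.1 × 10⁻⁴)(+0.02) = 2.8 × 10⁻⁴ → stable
The 84–122 m interval has Δρ < 0: lighter water underlies denser water.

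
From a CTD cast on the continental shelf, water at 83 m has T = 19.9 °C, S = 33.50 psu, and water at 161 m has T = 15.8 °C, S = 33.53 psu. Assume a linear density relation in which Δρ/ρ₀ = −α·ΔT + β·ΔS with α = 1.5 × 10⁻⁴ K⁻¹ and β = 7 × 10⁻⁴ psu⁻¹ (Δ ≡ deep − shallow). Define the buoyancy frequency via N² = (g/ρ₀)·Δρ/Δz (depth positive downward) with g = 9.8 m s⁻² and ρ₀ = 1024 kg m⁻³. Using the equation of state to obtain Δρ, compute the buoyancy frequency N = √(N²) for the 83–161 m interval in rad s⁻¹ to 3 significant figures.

8.94 × 10⁻³ rad s⁻¹

ΔT = -4.1 K, ΔS = +0.03 psu (deep − shallow).
Δρ/ρ₀ = −αΔT + βΔS = 6.15 × 10⁻⁴ + 2.10 × 10⁻⁵ = 6.36 × 10⁻⁴, so Δρ ≈ 0.6513 kg m⁻³.
N² = (g/ρ₀)·Δρ/Δz = g·(Δρ/ρ₀)/Δz = 9.8 × 6.36 × 10⁻⁴ / 78 = 7.9908 × 10⁻⁵ s⁻².
N = √(7.9908 × 10⁻⁵) = 8.9391 × 10⁻³ rad s⁻¹ ≈ 8.94 × 10⁻³ rad s⁻¹.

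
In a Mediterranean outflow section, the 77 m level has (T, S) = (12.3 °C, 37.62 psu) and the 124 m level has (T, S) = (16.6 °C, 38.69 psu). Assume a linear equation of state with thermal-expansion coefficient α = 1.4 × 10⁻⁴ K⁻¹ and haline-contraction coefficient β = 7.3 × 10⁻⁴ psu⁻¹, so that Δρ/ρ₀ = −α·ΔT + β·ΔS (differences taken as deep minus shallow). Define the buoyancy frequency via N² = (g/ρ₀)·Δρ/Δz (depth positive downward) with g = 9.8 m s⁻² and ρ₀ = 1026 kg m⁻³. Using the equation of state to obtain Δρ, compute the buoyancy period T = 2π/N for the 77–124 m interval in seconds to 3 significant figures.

ΔT = +4.3 K, ΔS = +1.07 psu (deep − shallow).
Δρ/ρ₀ = −αΔT + βΔS = -6.02 × 10⁻⁴ + 7.811 × 10⁻⁴ = 1.791 × 10⁻⁴, so Δρ ≈ 0.1838 kg m⁻³.
N² = (g/ρ₀)·Δρ/Δz = g·(Δρ/ρ₀)/Δz = 9.8 × 1.791 × 10⁻⁴ / 47 = 3.7344 × 10⁻⁵ s⁻².
N = √(3.7344 × 10⁻⁵) = 6.1110 × 10⁻³ rad s⁻¹ → T = 2π/N = 1.0282 × 10³ s ≈ 1.03 × 10³ s.

1.03 × 10³ s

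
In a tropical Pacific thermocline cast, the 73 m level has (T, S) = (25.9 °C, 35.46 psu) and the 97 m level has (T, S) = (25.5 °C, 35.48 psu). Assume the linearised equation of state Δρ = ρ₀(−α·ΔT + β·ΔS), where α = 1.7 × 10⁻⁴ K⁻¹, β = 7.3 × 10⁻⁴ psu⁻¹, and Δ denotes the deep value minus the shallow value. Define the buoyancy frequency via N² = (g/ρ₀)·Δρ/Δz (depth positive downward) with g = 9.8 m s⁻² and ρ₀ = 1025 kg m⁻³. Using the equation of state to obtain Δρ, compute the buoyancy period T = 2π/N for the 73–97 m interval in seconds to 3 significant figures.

ΔT = -0.4 K, ΔS = +0.02 psu (deep − shallow).
Δρ/ρ₀ = −αΔT + βΔS = 6.80 × 10⁻⁵ + 1.46 × 10⁻⁵ = 8.26 × 10⁻⁵, so Δρ ≈ 0.08467 kg m⁻³.
N² = (g/ρ₀)·Δρ/Δz = g·(Δρ/ρ₀)/Δz = 9.8 × 8.26 × 10⁻⁵ / 24 = 3.3728 × 10⁻⁵ s⁻².
N = √(3.3728 × 10⁻⁵) = 5.8076 × 10⁻³ rad s⁻¹ → T = 2π/N = 1.0819 × 10³ s ≈ 1.08 × 10³ s.

1.08 × 10³ s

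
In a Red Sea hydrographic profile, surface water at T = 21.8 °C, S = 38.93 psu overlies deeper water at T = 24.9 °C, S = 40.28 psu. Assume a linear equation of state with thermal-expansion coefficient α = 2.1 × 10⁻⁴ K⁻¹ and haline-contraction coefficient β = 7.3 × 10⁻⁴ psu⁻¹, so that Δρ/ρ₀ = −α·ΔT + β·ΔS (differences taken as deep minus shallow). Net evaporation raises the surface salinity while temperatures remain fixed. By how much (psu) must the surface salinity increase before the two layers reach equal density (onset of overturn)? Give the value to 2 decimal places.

0.46 psu

Neutral buoyancy requires −α(T_deep − T_surf) + β(S_deep − S_surf′) = 0.
S_surf′ = S_deep − (α/β)·ΔT = 40.28 − (2.1 × 10⁻⁴/7.3 × 10⁻⁴)·(+3.1) = 39.3882 psu.
Increase required: 39.3882 − 38.93 = 0.4582 psu.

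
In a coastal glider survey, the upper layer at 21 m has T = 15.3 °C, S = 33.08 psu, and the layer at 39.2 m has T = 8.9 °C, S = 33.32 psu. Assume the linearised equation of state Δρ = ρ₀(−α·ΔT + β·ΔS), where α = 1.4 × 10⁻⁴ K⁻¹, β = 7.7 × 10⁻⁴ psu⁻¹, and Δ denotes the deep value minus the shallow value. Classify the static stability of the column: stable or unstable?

stable

ΔT = 8.9 − 15.3 = -6.4 K and ΔS = 33.32 − 33.08 = +0.24 psu (deep − shallow).
−αΔT = 8.96 × 10⁻⁴; βΔS = 1.848 × 10⁻⁴; sum Δρ/ρ₀ = 1.0808 × 10⁻³.
Δρ/ρ₀ > 0, so Δρ > 0: deeper water is denser → statically stable.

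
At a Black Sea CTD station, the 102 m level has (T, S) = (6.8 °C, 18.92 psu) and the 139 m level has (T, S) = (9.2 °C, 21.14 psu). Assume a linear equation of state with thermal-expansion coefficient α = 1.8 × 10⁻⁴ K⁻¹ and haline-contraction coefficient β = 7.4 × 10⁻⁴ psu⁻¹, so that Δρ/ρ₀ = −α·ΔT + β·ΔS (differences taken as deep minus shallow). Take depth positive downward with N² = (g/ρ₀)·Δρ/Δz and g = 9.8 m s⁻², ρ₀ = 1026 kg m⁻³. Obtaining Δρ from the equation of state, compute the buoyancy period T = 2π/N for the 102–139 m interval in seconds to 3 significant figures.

ΔT = +2.4 K, ΔS = +2.22 psu (deep − shallow).
Δρ/ρ₀ = −αΔT + βΔS = -4.32 × 10⁻⁴ + 1.6428 × 10⁻³ = 1.2108 × 10⁻³, so Δρ ≈ 1.242 kg m⁻³.
N² = (g/ρ₀)·Δρ/Δz = g·(Δρ/ρ₀)/Δz = 9.8 × 1.2108 × 10⁻³ / 37 = 3.2070 × 10⁻⁴ s⁻².
N = √(3.2070 × 10⁻⁴) = 0.017908 rad s⁻¹ → T = 2π/N = 350.86 s ≈ 351 s.

351 s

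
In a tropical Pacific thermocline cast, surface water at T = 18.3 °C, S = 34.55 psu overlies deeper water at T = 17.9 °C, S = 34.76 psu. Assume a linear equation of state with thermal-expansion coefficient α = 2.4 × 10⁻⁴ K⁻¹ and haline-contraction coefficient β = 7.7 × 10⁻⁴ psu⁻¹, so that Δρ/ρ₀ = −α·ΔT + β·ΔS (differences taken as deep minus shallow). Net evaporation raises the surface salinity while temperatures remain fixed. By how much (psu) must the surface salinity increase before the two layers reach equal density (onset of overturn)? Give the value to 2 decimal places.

0.33 psu

Neutral buoyancy requires −α(T_deep − T_surf) + β(S_deep − S_surf′) = 0.
S_surf′ = S_deep − (α/β)·ΔT = 34.76 − (2.4 × 10⁻⁴/7.7 × 10⁻⁴)·(-0.4) = 34.8847 psu.
Increase required: 34.8847 − 34.55 = 0.3347 psu.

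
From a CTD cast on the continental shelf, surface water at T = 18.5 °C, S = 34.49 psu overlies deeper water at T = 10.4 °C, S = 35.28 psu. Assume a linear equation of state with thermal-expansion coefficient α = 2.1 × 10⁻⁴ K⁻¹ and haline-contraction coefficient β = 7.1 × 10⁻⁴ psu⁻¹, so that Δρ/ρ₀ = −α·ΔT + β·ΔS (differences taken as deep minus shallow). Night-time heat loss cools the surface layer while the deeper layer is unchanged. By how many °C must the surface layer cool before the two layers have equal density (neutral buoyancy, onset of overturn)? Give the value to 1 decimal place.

Neutral buoyancy requires Δρ = 0, i.e. −α(T_deep − T_surf′) + β(S_deep − S_surf) = 0.
T_surf′ = T_deep − (β/α)·ΔS = 10.4 − (7.1 × 10⁻⁴/2.1 × 10⁻⁴)·(+0.79) = 7.729 °C.
Cooling required: 18.5 − (7.729) = 10.771 °C.

10.8 °C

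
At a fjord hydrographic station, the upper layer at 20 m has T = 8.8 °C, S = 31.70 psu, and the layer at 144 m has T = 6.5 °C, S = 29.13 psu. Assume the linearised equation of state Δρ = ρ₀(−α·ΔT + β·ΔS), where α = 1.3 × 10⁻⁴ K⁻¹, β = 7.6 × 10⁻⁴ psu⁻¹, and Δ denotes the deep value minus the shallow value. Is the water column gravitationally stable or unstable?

ΔT = 6.5 − 8.8 = -2.3 K and ΔS = 29.13 − 31.70 = -2.57 psu (deep − shallow).
−αΔT = 2.99 × 10⁻⁴; βΔS = -1.9532 × 10⁻³; sum Δρ/ρ₀ = -1.6542 × 10⁻³.
Δρ/ρ₀ < 0, so Δρ < 0: deeper water is lighter → statically unstable; the column would overturn.

unstable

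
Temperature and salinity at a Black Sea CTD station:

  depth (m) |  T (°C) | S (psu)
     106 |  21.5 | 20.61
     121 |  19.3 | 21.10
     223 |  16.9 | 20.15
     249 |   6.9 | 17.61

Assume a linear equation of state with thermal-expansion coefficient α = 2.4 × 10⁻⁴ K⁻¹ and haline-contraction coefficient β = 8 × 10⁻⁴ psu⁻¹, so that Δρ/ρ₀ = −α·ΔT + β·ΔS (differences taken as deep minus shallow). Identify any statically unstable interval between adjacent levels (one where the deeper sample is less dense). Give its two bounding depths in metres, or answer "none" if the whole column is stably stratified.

Evaluate Δρ/ρ₀ = −αΔT + βΔS across each adjacent pair:
  106–121 m: −αΔT+βΔS = −(2.4 × 10⁻⁴)(-2.2)+(8 × 10⁻⁴)(+0.49) = 9.2 × 10⁻⁴ → stable
  121–223 m: −αΔT+βΔS = −(2.4 × 10⁻⁴)(-2.4)+(8 × 10⁻⁴)(-0.95) = -1.8 × 10⁻⁴ → UNSTABLE
  223–249 m: −αΔT+βΔS = −(2.4 × 10⁻⁴)(-10.0)+(8 × 10⁻⁴)(-2.54) = 3.7 × 10⁻⁴ → stable
The 121–223 m interval has Δρ < 0: lighter water underlies denser water.

121–223 m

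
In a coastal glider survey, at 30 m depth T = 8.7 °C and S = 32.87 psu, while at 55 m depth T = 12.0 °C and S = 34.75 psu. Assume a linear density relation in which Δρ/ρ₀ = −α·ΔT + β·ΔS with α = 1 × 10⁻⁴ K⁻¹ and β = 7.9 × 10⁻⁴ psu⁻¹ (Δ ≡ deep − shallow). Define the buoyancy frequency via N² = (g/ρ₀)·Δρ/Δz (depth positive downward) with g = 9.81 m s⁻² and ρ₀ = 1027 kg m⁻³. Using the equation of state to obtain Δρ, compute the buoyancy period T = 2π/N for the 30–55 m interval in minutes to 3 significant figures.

ΔT = +3.3 K, ΔS = +1.88 psu (deep − shallow).
Δρ/ρ₀ = −αΔT + βΔS = -3.30 × 10⁻⁴ + 1.4852 × 10⁻³ = 1.1552 × 10⁻³, so Δρ ≈ 1.186 kg m⁻³.
N² = (g/ρ₀)·Δρ/Δz = g·(Δρ/ρ₀)/Δz = 9.81 × 1.1552 × 10⁻³ / 25 = 4.5330 × 10⁻⁴ s⁻².
N = √(4.5330 × 10⁻⁴) = 0.021291 rad s⁻¹ → T = 2π/N = 295.11 s = 4.9185 min ≈ 4.92 min.

4.92 min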